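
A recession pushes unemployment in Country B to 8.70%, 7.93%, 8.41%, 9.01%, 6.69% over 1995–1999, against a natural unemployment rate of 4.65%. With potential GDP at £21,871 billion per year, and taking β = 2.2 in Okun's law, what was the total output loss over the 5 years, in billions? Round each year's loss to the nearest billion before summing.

Year 1995: gap = -2.2 × (8.7 - 4.65) = -8.91%, loss ≈ 21871 × 8.91/100 ≈ 1949.
Year 1996: gap = -2.2 × (7.93 - 4.65) = -7.216%, loss ≈ 21871 × 7.216/100 ≈ 1578.
Year 1997: gap = -2.2 × (8.41 - 4.65) = -8.272%, loss ≈ 21871 × 8.272/100 ≈ 1809.
Year 1998: gap = -2.2 × (9.01 - 4.65) = -9.592%, loss ≈ 21871 × 9.592/100 ≈ 2098.
Year 1999: gap = -2.2 × (6.69 - 4.65) = -4.488%, loss ≈ 21871 × 4.488/100 ≈ 982.
Total lost output = 1949 + 1578 + 1809 + 2098 + 982 = 8416 billion.

£8,416 billion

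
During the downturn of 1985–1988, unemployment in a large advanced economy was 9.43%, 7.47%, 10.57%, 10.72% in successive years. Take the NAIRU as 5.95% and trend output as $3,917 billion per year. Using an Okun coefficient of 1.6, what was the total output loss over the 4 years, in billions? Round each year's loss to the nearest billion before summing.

Year 1985: gap = -1.6 × (9.43 - 5.95) = -5.568%, loss ≈ 3917 × 5.568/100 ≈ 218.
Year 1986: gap = -1.6 × (7.47 - 5.95) = -2.432%, loss ≈ 3917 × 2.432/100 ≈ 95.
Year 1987: gap = -1.6 × (10.57 - 5.95) = -7.392%, loss ≈ 3917 × 7.392/100 ≈ 290.
Year 1988: gap = -1.6 × (10.72 - 5.95) = -7.632%, loss ≈ 3917 × 7.632/100 ≈ 299.
Total lost output = 218 + 95 + 290 + 299 = 902 billion.

$902 billion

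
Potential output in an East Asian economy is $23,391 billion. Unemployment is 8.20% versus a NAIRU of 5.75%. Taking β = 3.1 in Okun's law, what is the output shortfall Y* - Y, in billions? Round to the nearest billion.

$1,777 billion

Output gap = -3.1 × (8.2 - 5.75) = -3.1 × 2.45 = -7.595%.
Actual GDP ≈ 23391 × 0.92405 ≈ 21614 billion, so the shortfall is 23391 - 21614 = 1777 billion.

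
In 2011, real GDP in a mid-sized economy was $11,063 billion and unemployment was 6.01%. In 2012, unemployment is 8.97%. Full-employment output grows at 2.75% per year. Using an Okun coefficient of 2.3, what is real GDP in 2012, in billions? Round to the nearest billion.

Δu = 8.97 - 6.01 = 2.96 points.
Okun's law (growth form): g_Y = g_Y* - β × Δu = 2.75 - 2.3 × (2.96) = 2.75 - 6.808 = -4.058%.
Real GDP in the next year = 11063 × (1 - 4.058/100) = 11063 × 0.95942 ≈ 10614 billion.

$10,614 billion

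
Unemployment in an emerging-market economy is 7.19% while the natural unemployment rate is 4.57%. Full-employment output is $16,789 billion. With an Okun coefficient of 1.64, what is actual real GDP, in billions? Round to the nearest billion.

Unemployment gap = 7.19 - 4.57 = 2.62 points, so the output gap is -1.64 × 2.62 = -4.2968%.
Actual GDP = 16789 × (1 - 4.2968/100) = 16789 × 0.957032 ≈ 16068 billion.

$16,068 billion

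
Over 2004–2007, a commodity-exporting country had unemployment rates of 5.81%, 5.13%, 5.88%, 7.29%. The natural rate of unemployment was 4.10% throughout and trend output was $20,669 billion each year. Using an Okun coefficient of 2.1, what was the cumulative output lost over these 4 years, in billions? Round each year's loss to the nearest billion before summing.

Year 2004: gap = -2.1 × (5.81 - 4.1) = -3.591%, loss ≈ 20669 × 3.591/100 ≈ 742.
Year 2005: gap = -2.1 × (5.13 - 4.1) = -2.163%, loss ≈ 20669 × 2.163/100 ≈ 447.
Year 2006: gap = -2.1 × (5.88 - 4.1) = -3.738%, loss ≈ 20669 × 3.738/100 ≈ 773.
Year 2007: gap = -2.1 × (7.29 - 4.1) = -6.699%, loss ≈ 20669 × 6.699/100 ≈ 1385.
Total lost output = 742 + 447 + 773 + 1385 = 3347 billion.

$3,347 billion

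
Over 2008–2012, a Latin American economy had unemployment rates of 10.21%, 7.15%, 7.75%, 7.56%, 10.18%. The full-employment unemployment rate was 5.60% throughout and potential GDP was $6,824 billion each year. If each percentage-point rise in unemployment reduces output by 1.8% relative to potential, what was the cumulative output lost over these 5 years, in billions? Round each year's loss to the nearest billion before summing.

Year 2008: gap = -1.8 × (10.21 - 5.6) = -8.298%, loss ≈ 6824 × 8.298/100 ≈ 566.
Year 2009: gap = -1.8 × (7.15 - 5.6) = -2.79%, loss ≈ 6824 × 2.79/100 ≈ 190.
Year 2010: gap = -1.8 × (7.75 - 5.6) = -3.87%, loss ≈ 6824 × 3.87/100 ≈ 264.
Year 2011: gap = -1.8 × (7.56 - 5.6) = -3.528%, loss ≈ 6824 × 3.528/100 ≈ 241.
Year 2012: gap = -1.8 × (10.18 - 5.6) = -8.244%, loss ≈ 6824 × 8.244/100 ≈ 563.
Total lost output = 566 + 190 + 264 + 241 + 563 = 1824 billion.

$1,824 billion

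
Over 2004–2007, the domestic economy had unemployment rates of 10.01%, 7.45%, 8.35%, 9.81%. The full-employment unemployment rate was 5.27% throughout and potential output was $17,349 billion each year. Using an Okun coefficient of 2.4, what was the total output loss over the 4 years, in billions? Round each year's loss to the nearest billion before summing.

$6,054 billion

Year 2004: gap = -2.4 × (10.01 - 5.27) = -11.376%, loss ≈ 17349 × 11.376/100 ≈ 1974.
Year 2005: gap = -2.4 × (7.45 - 5.27) = -5.232%, loss ≈ 17349 × 5.232/100 ≈ 908.
Year 2006: gap = -2.4 × (8.35 - 5.27) = -7.392%, loss ≈ 17349 × 7.392/100 ≈ 1282.
Year 2007: gap = -2.4 × (9.81 - 5.27) = -10.896%, loss ≈ 17349 × 10.896/100 ≈ 1890.
Total lost output = 1974 + 908 + 1282 + 1890 = 6054 billion.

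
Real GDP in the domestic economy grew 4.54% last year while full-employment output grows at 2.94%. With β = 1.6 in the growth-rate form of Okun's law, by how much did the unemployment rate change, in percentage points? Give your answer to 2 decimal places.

-1.00 percentage points

Growth-rate Okun's law: g_Y = g_Y* - β × Δu, so Δu = (g_Y* - g_Y)/β.
Δu = (2.94 - 4.54)/1.6 = -1.6/1.6 = -1.00 percentage point.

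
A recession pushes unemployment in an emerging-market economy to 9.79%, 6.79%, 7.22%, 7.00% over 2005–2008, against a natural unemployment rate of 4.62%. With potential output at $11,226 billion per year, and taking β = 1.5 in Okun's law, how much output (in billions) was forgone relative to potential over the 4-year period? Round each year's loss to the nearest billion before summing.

$2,075 billion

Year 2005: gap = -1.5 × (9.79 - 4.62) = -7.755%, loss ≈ 11226 × 7.755/100 ≈ 871.
Year 2006: gap = -1.5 × (6.79 - 4.62) = -3.255%, loss ≈ 11226 × 3.255/100 ≈ 365.
Year 2007: gap = -1.5 × (7.22 - 4.62) = -3.9%, loss ≈ 11226 × 3.9/100 ≈ 438.
Year 2008: gap = -1.5 × (7 - 4.62) = -3.57%, loss ≈ 11226 × 3.57/100 ≈ 401.
Total lost output = 871 + 365 + 438 + 401 = 2075 billion.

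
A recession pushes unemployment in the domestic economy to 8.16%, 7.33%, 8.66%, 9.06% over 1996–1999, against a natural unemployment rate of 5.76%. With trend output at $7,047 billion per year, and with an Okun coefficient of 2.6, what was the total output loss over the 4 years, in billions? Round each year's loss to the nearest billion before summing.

$1,864 billion

Year 1996: gap = -2.6 × (8.16 - 5.76) = -6.24%, loss ≈ 7047 × 6.24/100 ≈ 440.
Year 1997: gap = -2.6 × (7.33 - 5.76) = -4.082%, loss ≈ 7047 × 4.082/100 ≈ 288.
Year 1998: gap = -2.6 × (8.66 - 5.76) = -7.54%, loss ≈ 7047 × 7.54/100 ≈ 531.
Year 1999: gap = -2.6 × (9.06 - 5.76) = -8.58%, loss ≈ 7047 × 8.58/100 ≈ 605.
Total lost output = 440 + 288 + 531 + 605 = 1864 billion.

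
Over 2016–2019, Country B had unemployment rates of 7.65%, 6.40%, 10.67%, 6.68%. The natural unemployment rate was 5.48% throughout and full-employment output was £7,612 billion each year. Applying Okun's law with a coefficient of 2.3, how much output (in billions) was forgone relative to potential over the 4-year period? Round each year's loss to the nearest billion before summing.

£1,660 billion

Year 2016: gap = -2.3 × (7.65 - 5.48) = -4.991%, loss ≈ 7612 × 4.991/100 ≈ 380.
Year 2017: gap = -2.3 × (6.4 - 5.48) = -2.116%, loss ≈ 7612 × 2.116/100 ≈ 161.
Year 2018: gap = -2.3 × (10.67 - 5.48) = -11.937%, loss ≈ 7612 × 11.937/100 ≈ 909.
Year 2019: gap = -2.3 × (6.68 - 5.48) = -2.76%, loss ≈ 7612 × 2.76/100 ≈ 210.
Total lost output = 380 + 161 + 909 + 210 = 1660 billion.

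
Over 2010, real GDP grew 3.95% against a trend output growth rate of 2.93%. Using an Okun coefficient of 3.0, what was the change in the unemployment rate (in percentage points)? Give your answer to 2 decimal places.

Growth-rate Okun's law: g_Y = g_Y* - β × Δu, so Δu = (g_Y* - g_Y)/β.
Δu = (2.93 - 3.95)/3.0 = -1.02/3.0 = -0.34 percentage points.

-0.34 percentage points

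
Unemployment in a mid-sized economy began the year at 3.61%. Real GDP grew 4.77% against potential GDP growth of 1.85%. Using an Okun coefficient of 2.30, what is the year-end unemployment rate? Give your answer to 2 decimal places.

Growth-rate Okun's law: g_Y = g_Y* - β × Δu, so Δu = (g_Y* - g_Y)/β.
Δu = (1.85 - 4.77)/2.30 = -2.92/2.30 = -1.27 percentage points.
Year-end unemployment = 3.61 - 1.27 = 2.34%.

2.34%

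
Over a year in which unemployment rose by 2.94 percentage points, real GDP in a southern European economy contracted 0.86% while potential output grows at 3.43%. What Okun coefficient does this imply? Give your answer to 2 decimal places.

Growth form: g_Y = g_Y* - β × Δu, so β = (g_Y* - g_Y)/Δu.
β = (3.43 + 0.86)/2.94 = 4.29/2.94 = 1.46.

β ≈ 1.46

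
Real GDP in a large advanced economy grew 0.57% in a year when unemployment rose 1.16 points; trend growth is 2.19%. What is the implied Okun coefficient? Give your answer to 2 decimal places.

Growth form: g_Y = g_Y* - β × Δu, so β = (g_Y* - g_Y)/Δu.
β = (2.19 - 0.57)/1.16 = 1.62/1.16 = 1.40.

β ≈ 1.40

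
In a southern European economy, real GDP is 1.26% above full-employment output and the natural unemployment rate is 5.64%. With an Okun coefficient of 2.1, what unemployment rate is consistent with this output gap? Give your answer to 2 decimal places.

From Okun's law, u - u* = -(output gap)/β = -(1.26)/2.1 = -0.6 points.
So u = 5.64 - 0.6 = 5.04%.

5.04%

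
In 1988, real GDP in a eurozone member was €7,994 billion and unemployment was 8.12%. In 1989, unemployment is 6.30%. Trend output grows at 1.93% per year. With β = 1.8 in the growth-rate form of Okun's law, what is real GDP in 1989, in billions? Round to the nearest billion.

€8,410 billion

Δu = 6.3 - 8.12 = -1.82 points.
Okun's law (growth form): g_Y = g_Y* - β × Δu = 1.93 - 1.8 × (-1.82) = 1.93 + 3.276 = 5.206%.
Real GDP in the next year = 7994 × (1 + 5.206/100) = 7994 × 1.05206 ≈ 8410 billion.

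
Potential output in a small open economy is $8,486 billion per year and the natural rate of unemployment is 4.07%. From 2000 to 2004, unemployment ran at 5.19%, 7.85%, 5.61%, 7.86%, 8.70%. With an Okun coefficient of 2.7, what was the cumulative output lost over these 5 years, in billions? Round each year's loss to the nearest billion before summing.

$3,405 billion

Year 2000: gap = -2.7 × (5.19 - 4.07) = -3.024%, loss ≈ 8486 × 3.024/100 ≈ 257.
Year 2001: gap = -2.7 × (7.85 - 4.07) = -10.206%, loss ≈ 8486 × 10.206/100 ≈ 866.
Year 2002: gap = -2.7 × (5.61 - 4.07) = -4.158%, loss ≈ 8486 × 4.158/100 ≈ 353.
Year 2003: gap = -2.7 × (7.86 - 4.07) = -10.233%, loss ≈ 8486 × 10.233/100 ≈ 868.
Year 2004: gap = -2.7 × (8.7 - 4.07) = -12.501%, loss ≈ 8486 × 12.501/100 ≈ 1061.
Total lost output = 257 + 866 + 353 + 868 + 1061 = 3405 billion.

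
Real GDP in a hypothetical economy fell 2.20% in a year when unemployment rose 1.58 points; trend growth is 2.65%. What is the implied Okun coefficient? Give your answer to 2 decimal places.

Growth form: g_Y = g_Y* - β × Δu, so β = (g_Y* - g_Y)/Δu.
β = (2.65 + 2.2)/1.58 = 4.85/1.58 = 3.07.

β ≈ 3.07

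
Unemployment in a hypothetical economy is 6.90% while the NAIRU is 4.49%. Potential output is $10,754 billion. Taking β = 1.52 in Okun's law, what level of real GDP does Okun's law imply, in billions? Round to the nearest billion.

$10,360 billion

Unemployment gap = 6.9 - 4.49 = 2.41 points, so the output gap is -1.52 × 2.41 = -3.6632%.
Actual GDP = 10754 × (1 - 3.6632/100) = 10754 × 0.963368 ≈ 10360 billion.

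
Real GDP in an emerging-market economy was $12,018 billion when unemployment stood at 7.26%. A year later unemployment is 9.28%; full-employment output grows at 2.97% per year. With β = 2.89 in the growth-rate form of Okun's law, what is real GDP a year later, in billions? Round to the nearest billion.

Δu = 9.28 - 7.26 = 2.02 points.
Okun's law (growth form): g_Y = g_Y* - β × Δu = 2.97 - 2.89 × (2.02) = 2.97 - 5.8378 = -2.8678%.
Real GDP in the next year = 12018 × (1 - 2.8678/100) = 12018 × 0.971322 ≈ 11673 billion.

$11,673 billion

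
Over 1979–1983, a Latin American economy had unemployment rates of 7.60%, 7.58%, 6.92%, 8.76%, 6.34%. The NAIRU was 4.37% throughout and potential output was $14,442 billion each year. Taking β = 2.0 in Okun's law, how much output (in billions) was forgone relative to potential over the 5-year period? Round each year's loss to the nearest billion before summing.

Year 1979: gap = -2.0 × (7.6 - 4.37) = -6.46%, loss ≈ 14442 × 6.46/100 ≈ 933.
Year 1980: gap = -2.0 × (7.58 - 4.37) = -6.42%, loss ≈ 14442 × 6.42/100 ≈ 927.
Year 1981: gap = -2.0 × (6.92 - 4.37) = -5.1%, loss ≈ 14442 × 5.1/100 ≈ 737.
Year 1982: gap = -2.0 × (8.76 - 4.37) = -8.78%, loss ≈ 14442 × 8.78/100 ≈ 1268.
Year 1983: gap = -2.0 × (6.34 - 4.37) = -3.94%, loss ≈ 14442 × 3.94/100 ≈ 569.
Total lost output = 933 + 927 + 737 + 1268 + 569 = 4434 billion.

$4,434 billion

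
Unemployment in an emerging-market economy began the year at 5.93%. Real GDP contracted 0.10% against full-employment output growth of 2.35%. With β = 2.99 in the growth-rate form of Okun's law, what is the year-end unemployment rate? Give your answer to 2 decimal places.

6.75%

Growth-rate Okun's law: g_Y = g_Y* - β × Δu, so Δu = (g_Y* - g_Y)/β.
Δu = (2.35 + 0.1)/2.99 = 2.45/2.99 = 0.82 percentage points.
Year-end unemployment = 5.93 + 0.82 = 6.75%.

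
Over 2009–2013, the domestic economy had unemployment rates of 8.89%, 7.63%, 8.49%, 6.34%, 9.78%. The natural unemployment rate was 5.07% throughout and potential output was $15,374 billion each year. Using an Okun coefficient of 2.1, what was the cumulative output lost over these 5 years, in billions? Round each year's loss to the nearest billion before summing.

$5,095 billion

Year 2009: gap = -2.1 × (8.89 - 5.07) = -8.022%, loss ≈ 15374 × 8.022/100 ≈ 1233.
Year 2010: gap = -2.1 × (7.63 - 5.07) = -5.376%, loss ≈ 15374 × 5.376/100 ≈ 827.
Year 2011: gap = -2.1 × (8.49 - 5.07) = -7.182%, loss ≈ 15374 × 7.182/100 ≈ 1104.
Year 2012: gap = -2.1 × (6.34 - 5.07) = -2.667%, loss ≈ 15374 × 2.667/100 ≈ 410.
Year 2013: gap = -2.1 × (9.78 - 5.07) = -9.891%, loss ≈ 15374 × 9.891/100 ≈ 1521.
Total lost output = 1233 + 827 + 1104 + 410 + 1521 = 5095 billion.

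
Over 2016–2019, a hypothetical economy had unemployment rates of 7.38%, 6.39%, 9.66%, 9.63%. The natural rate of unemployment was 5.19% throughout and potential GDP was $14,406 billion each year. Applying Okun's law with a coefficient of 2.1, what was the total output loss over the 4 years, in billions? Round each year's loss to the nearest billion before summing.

Year 2016: gap = -2.1 × (7.38 - 5.19) = -4.599%, loss ≈ 14406 × 4.599/100 ≈ 663.
Year 2017: gap = -2.1 × (6.39 - 5.19) = -2.52%, loss ≈ 14406 × 2.52/100 ≈ 363.
Year 2018: gap = -2.1 × (9.66 - 5.19) = -9.387%, loss ≈ 14406 × 9.387/100 ≈ 1352.
Year 2019: gap = -2.1 × (9.63 - 5.19) = -9.324%, loss ≈ 14406 × 9.324/100 ≈ 1343.
Total lost output = 663 + 363 + 1352 + 1343 = 3721 billion.

$3,721 billion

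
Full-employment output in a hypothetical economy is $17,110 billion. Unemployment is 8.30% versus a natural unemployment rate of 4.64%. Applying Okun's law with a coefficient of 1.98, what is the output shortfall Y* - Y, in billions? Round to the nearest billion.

Output gap = -1.98 × (8.3 - 4.64) = -1.98 × 3.66 = -7.2468%.
Actual GDP ≈ 17110 × 0.927532 ≈ 15870 billion, so the shortfall is 17110 - 15870 = 1240 billion.

$1,240 billion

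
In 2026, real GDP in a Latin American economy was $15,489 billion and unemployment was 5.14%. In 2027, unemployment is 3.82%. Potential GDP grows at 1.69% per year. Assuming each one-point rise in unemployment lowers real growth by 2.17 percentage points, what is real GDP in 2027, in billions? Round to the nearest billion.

$16,194 billion

Δu = 3.82 - 5.14 = -1.32 points.
Okun's law (growth form): g_Y = g_Y* - β × Δu = 1.69 - 2.17 × (-1.32) = 1.69 + 2.8644 = 4.5544%.
Real GDP in the next year = 15489 × (1 + 4.5544/100) = 15489 × 1.045544 ≈ 16194 billion.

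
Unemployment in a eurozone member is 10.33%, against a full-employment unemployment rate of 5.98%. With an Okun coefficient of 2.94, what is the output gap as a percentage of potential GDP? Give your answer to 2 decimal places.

The unemployment gap is 10.33 - 5.98 = 4.35 percentage points.
Okun's law gives an output gap of -2.94 × 4.35 = -12.789%, i.e. 12.79% below potential.

-12.79%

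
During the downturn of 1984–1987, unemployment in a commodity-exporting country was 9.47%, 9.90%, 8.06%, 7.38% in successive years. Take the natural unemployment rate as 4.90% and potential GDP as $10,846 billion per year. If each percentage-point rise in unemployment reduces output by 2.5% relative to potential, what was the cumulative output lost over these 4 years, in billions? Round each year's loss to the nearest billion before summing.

Year 1984: gap = -2.5 × (9.47 - 4.9) = -11.425%, loss ≈ 10846 × 11.425/100 ≈ 1239.
Year 1985: gap = -2.5 × (9.9 - 4.9) = -12.5%, loss ≈ 10846 × 12.5/100 ≈ 1356.
Year 1986: gap = -2.5 × (8.06 - 4.9) = -7.9%, loss ≈ 10846 × 7.9/100 ≈ 857.
Year 1987: gap = -2.5 × (7.38 - 4.9) = -6.2%, loss ≈ 10846 × 6.2/100 ≈ 672.
Total lost output = 1239 + 1356 + 857 + 672 = 4124 billion.

$4,124 billion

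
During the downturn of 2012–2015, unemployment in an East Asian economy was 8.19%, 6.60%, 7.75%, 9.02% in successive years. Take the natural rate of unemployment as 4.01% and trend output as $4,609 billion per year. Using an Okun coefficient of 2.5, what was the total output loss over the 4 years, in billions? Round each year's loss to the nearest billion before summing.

Year 2012: gap = -2.5 × (8.19 - 4.01) = -10.45%, loss ≈ 4609 × 10.45/100 ≈ 482.
Year 2013: gap = -2.5 × (6.6 - 4.01) = -6.475%, loss ≈ 4609 × 6.475/100 ≈ 298.
Year 2014: gap = -2.5 × (7.75 - 4.01) = -9.35%, loss ≈ 4609 × 9.35/100 ≈ 431.
Year 2015: gap = -2.5 × (9.02 - 4.01) = -12.525%, loss ≈ 4609 × 12.525/100 ≈ 577.
Total lost output = 482 + 298 + 431 + 577 = 1788 billion.

$1,788 billion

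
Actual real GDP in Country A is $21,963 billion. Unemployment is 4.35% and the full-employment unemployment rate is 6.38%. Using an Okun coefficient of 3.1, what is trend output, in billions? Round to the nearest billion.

$20,663 billion

Unemployment gap = 4.35 - 6.38 = -2.03 points, so output gap = -3.1 × (-2.03) = 6.293%.
Since Y = Y* × (1 + gap/100), Y* = 21963/1.06293 ≈ 20663 billion.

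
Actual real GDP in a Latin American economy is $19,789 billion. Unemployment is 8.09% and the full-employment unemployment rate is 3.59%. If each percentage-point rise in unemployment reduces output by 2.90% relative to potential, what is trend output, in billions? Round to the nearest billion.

Unemployment gap = 8.09 - 3.59 = 4.5 points, so output gap = -2.9 × 4.5 = -13.05%.
Since Y = Y* × (1 + gap/100), Y* = 19789/0.8695 ≈ 22759 billion.

$22,759 billion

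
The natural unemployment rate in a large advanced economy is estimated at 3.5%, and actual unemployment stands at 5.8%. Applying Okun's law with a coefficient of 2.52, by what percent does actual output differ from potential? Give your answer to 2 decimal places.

-5.80%

The unemployment gap is 5.8 - 3.5 = 2.3 percentage points.
Okun's law gives an output gap of -2.52 × 2.3 = -5.796%, i.e. 5.80% below potential.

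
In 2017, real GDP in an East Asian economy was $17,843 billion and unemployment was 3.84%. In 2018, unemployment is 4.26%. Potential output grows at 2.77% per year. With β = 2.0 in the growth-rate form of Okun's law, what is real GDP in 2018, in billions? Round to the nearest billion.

Δu = 4.26 - 3.84 = 0.42 points.
Okun's law (growth form): g_Y = g_Y* - β × Δu = 2.77 - 2.0 × (0.42) = 2.77 - 0.84 = 1.93%.
Real GDP in the next year = 17843 × (1 + 1.93/100) = 17843 × 1.0193 ≈ 18187 billion.

$18,187 billion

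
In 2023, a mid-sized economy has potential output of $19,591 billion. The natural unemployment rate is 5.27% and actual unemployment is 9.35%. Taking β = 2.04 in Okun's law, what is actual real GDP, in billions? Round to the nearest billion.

$17,960 billion

Unemployment gap = 9.35 - 5.27 = 4.08 points, so the output gap is -2.04 × 4.08 = -8.3232%.
Actual GDP = 19591 × (1 - 8.3232/100) = 19591 × 0.916768 ≈ 17960 billion.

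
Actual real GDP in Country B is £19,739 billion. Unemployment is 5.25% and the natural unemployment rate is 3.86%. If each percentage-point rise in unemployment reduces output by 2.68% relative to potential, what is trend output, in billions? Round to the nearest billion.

£20,503 billion

Unemployment gap = 5.25 - 3.86 = 1.39 points, so output gap = -2.68 × 1.39 = -3.7252%.
Since Y = Y* × (1 + gap/100), Y* = 19739/0.962748 ≈ 20503 billion.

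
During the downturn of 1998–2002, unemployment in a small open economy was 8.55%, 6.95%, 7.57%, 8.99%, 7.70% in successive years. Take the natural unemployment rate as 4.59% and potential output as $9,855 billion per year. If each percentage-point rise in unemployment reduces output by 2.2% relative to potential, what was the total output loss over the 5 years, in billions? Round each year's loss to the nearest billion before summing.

Year 1998: gap = -2.2 × (8.55 - 4.59) = -8.712%, loss ≈ 9855 × 8.712/100 ≈ 859.
Year 1999: gap = -2.2 × (6.95 - 4.59) = -5.192%, loss ≈ 9855 × 5.192/100 ≈ 512.
Year 2000: gap = -2.2 × (7.57 - 4.59) = -6.556%, loss ≈ 9855 × 6.556/100 ≈ 646.
Year 2001: gap = -2.2 × (8.99 - 4.59) = -9.68%, loss ≈ 9855 × 9.68/100 ≈ 954.
Year 2002: gap = -2.2 × (7.7 - 4.59) = -6.842%, loss ≈ 9855 × 6.842/100 ≈ 674.
Total lost output = 859 + 512 + 646 + 954 + 674 = 3645 billion.

$3,645 billion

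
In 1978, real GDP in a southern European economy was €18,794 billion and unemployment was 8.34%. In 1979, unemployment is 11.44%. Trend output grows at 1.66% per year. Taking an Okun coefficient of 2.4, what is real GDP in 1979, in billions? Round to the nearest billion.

€17,708 billion

Δu = 11.44 - 8.34 = 3.1 points.
Okun's law (growth form): g_Y = g_Y* - β × Δu = 1.66 - 2.4 × (3.10) = 1.66 - 7.44 = -5.78%.
Real GDP in the next year = 18794 × (1 - 5.78/100) = 18794 × 0.9422 ≈ 17708 billion.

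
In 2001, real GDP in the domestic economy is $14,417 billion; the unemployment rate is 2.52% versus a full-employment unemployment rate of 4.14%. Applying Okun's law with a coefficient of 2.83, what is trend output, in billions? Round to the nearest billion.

Unemployment gap = 2.52 - 4.14 = -1.62 points, so output gap = -2.83 × (-1.62) = 4.5846%.
Since Y = Y* × (1 + gap/100), Y* = 14417/1.045846 ≈ 13785 billion.

$13,785 billion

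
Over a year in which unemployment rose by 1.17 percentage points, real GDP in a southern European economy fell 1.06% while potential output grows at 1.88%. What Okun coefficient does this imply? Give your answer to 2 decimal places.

β ≈ 2.51

Growth form: g_Y = g_Y* - β × Δu, so β = (g_Y* - g_Y)/Δu.
β = (1.88 + 1.06)/1.17 = 2.94/1.17 = 2.51.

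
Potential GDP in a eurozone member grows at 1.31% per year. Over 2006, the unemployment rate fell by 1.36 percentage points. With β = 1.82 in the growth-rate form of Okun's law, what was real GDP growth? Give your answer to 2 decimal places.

3.79%

Growth-rate Okun's law: g_Y = g_Y* - β × Δu.
g_Y = 1.31 - 1.82 × (-1.36) = 1.31 + 2.4752 = 3.7852%, i.e. 3.79% to 2 d.p.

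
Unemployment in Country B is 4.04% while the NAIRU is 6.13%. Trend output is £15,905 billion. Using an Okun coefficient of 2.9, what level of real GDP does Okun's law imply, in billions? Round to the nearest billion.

£16,869 billion

Unemployment gap = 4.04 - 6.13 = -2.09 points, so the output gap is -2.9 × (-2.09) = 6.061%.
Actual GDP = 15905 × (1 + 6.061/100) = 15905 × 1.06061 ≈ 16869 billion.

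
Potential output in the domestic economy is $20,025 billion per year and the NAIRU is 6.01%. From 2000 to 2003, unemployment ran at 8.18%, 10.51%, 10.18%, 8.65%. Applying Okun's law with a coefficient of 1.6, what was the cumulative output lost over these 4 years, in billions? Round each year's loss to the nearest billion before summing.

$4,319 billion

Year 2000: gap = -1.6 × (8.18 - 6.01) = -3.472%, loss ≈ 20025 × 3.472/100 ≈ 695.
Year 2001: gap = -1.6 × (10.51 - 6.01) = -7.2%, loss ≈ 20025 × 7.2/100 ≈ 1442.
Year 2002: gap = -1.6 × (10.18 - 6.01) = -6.672%, loss ≈ 20025 × 6.672/100 ≈ 1336.
Year 2003: gap = -1.6 × (8.65 - 6.01) = -4.224%, loss ≈ 20025 × 4.224/100 ≈ 846.
Total lost output = 695 + 1442 + 1336 + 846 = 4319 billion.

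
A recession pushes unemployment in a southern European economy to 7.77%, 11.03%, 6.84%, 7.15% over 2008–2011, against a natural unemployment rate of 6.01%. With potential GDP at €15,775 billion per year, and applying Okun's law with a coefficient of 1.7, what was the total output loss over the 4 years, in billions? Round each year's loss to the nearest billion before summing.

€2,347 billion

Year 2008: gap = -1.7 × (7.77 - 6.01) = -2.992%, loss ≈ 15775 × 2.992/100 ≈ 472.
Year 2009: gap = -1.7 × (11.03 - 6.01) = -8.534%, loss ≈ 15775 × 8.534/100 ≈ 1346.
Year 2010: gap = -1.7 × (6.84 - 6.01) = -1.411%, loss ≈ 15775 × 1.411/100 ≈ 223.
Year 2011: gap = -1.7 × (7.15 - 6.01) = -1.938%, loss ≈ 15775 × 1.938/100 ≈ 306.
Total lost output = 472 + 1346 + 223 + 306 = 2347 billion.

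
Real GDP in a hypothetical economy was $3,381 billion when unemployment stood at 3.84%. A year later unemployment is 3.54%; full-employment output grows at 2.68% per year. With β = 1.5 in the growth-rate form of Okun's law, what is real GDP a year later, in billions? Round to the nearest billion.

$3,487 billion

Δu = 3.54 - 3.84 = -0.3 points.
Okun's law (growth form): g_Y = g_Y* - β × Δu = 2.68 - 1.5 × (-0.30) = 2.68 + 0.45 = 3.13%.
Real GDP in the next year = 3381 × (1 + 3.13/100) = 3381 × 1.0313 ≈ 3487 billion.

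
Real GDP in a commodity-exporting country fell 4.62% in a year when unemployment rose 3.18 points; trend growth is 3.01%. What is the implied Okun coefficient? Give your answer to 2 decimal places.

Growth form: g_Y = g_Y* - β × Δu, so β = (g_Y* - g_Y)/Δu.
β = (3.01 + 4.62)/3.18 = 7.63/3.18 = 2.40.

β ≈ 2.40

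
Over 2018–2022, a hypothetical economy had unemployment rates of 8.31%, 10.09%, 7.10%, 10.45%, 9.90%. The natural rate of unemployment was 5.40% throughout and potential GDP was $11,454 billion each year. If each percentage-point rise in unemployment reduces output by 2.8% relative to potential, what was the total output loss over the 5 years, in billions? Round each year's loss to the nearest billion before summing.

Year 2018: gap = -2.8 × (8.31 - 5.4) = -8.148%, loss ≈ 11454 × 8.148/100 ≈ 933.
Year 2019: gap = -2.8 × (10.09 - 5.4) = -13.132%, loss ≈ 11454 × 13.132/100 ≈ 1504.
Year 2020: gap = -2.8 × (7.1 - 5.4) = -4.76%, loss ≈ 11454 × 4.76/100 ≈ 545.
Year 2021: gap = -2.8 × (10.45 - 5.4) = -14.14%, loss ≈ 11454 × 14.14/100 ≈ 1620.
Year 2022: gap = -2.8 × (9.9 - 5.4) = -12.6%, loss ≈ 11454 × 12.6/100 ≈ 1443.
Total lost output = 933 + 1504 + 545 + 1620 + 1443 = 6045 billion.

$6,045 billion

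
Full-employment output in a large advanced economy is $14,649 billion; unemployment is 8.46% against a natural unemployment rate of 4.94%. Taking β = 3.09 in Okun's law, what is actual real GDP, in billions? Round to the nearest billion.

Unemployment gap = 8.46 - 4.94 = 3.52 points, so the output gap is -3.09 × 3.52 = -10.8768%.
Actual GDP = 14649 × (1 - 10.8768/100) = 14649 × 0.891232 ≈ 13056 billion.

$13,056 billion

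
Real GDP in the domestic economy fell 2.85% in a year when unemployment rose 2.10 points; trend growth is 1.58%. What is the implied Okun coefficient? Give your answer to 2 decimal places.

β ≈ 2.11

Growth form: g_Y = g_Y* - β × Δu, so β = (g_Y* - g_Y)/Δu.
β = (1.58 + 2.85)/2.10 = 4.43/2.10 = 2.11.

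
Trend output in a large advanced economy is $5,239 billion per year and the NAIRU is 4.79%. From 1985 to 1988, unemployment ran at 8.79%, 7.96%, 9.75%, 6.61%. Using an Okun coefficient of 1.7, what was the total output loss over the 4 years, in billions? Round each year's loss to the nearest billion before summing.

$1,242 billion

Year 1985: gap = -1.7 × (8.79 - 4.79) = -6.8%, loss ≈ 5239 × 6.8/100 ≈ 356.
Year 1986: gap = -1.7 × (7.96 - 4.79) = -5.389%, loss ≈ 5239 × 5.389/100 ≈ 282.
Year 1987: gap = -1.7 × (9.75 - 4.79) = -8.432%, loss ≈ 5239 × 8.432/100 ≈ 442.
Year 1988: gap = -1.7 × (6.61 - 4.79) = -3.094%, loss ≈ 5239 × 3.094/100 ≈ 162.
Total lost output = 356 + 282 + 442 + 162 = 1242 billion.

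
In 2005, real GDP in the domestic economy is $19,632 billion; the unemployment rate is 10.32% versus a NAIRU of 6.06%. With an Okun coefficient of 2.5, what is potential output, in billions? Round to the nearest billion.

$21,972 billion

Unemployment gap = 10.32 - 6.06 = 4.26 points, so output gap = -2.5 × 4.26 = -10.65%.
Since Y = Y* × (1 + gap/100), Y* = 19632/0.8935 ≈ 21972 billion.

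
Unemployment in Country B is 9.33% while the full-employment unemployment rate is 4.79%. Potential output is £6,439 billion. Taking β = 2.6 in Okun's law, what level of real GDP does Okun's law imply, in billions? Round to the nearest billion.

£5,679 billion

Unemployment gap = 9.33 - 4.79 = 4.54 points, so the output gap is -2.6 × 4.54 = -11.804%.
Actual GDP = 6439 × (1 - 11.804/100) = 6439 × 0.88196 ≈ 5679 billion.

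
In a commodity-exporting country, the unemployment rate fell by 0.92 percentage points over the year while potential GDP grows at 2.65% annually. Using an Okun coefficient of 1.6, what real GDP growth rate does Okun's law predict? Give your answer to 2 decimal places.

Growth-rate Okun's law: g_Y = g_Y* - β × Δu.
g_Y = 2.65 - 1.6 × (-0.92) = 2.65 + 1.472 = 4.122%, i.e. 4.12% to 2 d.p.

4.12%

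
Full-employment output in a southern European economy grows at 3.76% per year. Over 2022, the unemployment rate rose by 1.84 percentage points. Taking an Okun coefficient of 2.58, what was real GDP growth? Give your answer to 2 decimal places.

-0.99%

Growth-rate Okun's law: g_Y = g_Y* - β × Δu.
g_Y = 3.76 - 2.58 × (1.84) = 3.76 - 4.7472 = -0.9872%, i.e. -0.99% to 2 d.p.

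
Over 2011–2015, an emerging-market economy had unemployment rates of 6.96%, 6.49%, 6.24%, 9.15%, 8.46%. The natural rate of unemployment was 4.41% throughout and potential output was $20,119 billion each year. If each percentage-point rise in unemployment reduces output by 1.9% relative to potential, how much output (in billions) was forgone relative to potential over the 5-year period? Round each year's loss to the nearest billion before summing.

$5,830 billion

Year 2011: gap = -1.9 × (6.96 - 4.41) = -4.845%, loss ≈ 20119 × 4.845/100 ≈ 975.
Year 2012: gap = -1.9 × (6.49 - 4.41) = -3.952%, loss ≈ 20119 × 3.952/100 ≈ 795.
Year 2013: gap = -1.9 × (6.24 - 4.41) = -3.477%, loss ≈ 20119 × 3.477/100 ≈ 700.
Year 2014: gap = -1.9 × (9.15 - 4.41) = -9.006%, loss ≈ 20119 × 9.006/100 ≈ 1812.
Year 2015: gap = -1.9 × (8.46 - 4.41) = -7.695%, loss ≈ 20119 × 7.695/100 ≈ 1548.
Total lost output = 975 + 795 + 700 + 1812 + 1548 = 5830 billion.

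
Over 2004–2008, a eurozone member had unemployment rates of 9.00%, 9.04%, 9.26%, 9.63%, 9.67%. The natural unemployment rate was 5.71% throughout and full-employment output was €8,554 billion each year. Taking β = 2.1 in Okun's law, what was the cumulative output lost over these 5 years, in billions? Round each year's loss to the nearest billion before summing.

€3,242 billion

Year 2004: gap = -2.1 × (9 - 5.71) = -6.909%, loss ≈ 8554 × 6.909/100 ≈ 591.
Year 2005: gap = -2.1 × (9.04 - 5.71) = -6.993%, loss ≈ 8554 × 6.993/100 ≈ 598.
Year 2006: gap = -2.1 × (9.26 - 5.71) = -7.455%, loss ≈ 8554 × 7.455/100 ≈ 638.
Year 2007: gap = -2.1 × (9.63 - 5.71) = -8.232%, loss ≈ 8554 × 8.232/100 ≈ 704.
Year 2008: gap = -2.1 × (9.67 - 5.71) = -8.316%, loss ≈ 8554 × 8.316/100 ≈ 711.
Total lost output = 591 + 598 + 638 + 704 + 711 = 3242 billion.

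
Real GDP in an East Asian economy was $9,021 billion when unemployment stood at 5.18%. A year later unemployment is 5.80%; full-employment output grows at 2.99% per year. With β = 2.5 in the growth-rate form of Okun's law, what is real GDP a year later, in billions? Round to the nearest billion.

$9,151 billion

Δu = 5.8 - 5.18 = 0.62 points.
Okun's law (growth form): g_Y = g_Y* - β × Δu = 2.99 - 2.5 × (0.62) = 2.99 - 1.55 = 1.44%.
Real GDP in the next year = 9021 × (1 + 1.44/100) = 9021 × 1.0144 ≈ 9151 billion.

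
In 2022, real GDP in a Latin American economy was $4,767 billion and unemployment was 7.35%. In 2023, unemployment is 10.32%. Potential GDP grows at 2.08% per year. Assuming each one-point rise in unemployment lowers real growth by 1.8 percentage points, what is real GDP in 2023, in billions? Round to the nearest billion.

$4,611 billion

Δu = 10.32 - 7.35 = 2.97 points.
Okun's law (growth form): g_Y = g_Y* - β × Δu = 2.08 - 1.8 × (2.97) = 2.08 - 5.346 = -3.266%.
Real GDP in the next year = 4767 × (1 - 3.266/100) = 4767 × 0.96734 ≈ 4611 billion.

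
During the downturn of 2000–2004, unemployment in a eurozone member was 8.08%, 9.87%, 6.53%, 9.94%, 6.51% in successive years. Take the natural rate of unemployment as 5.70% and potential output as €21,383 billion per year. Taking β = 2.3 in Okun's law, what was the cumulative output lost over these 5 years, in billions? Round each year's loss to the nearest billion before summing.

Year 2000: gap = -2.3 × (8.08 - 5.7) = -5.474%, loss ≈ 21383 × 5.474/100 ≈ 1171.
Year 2001: gap = -2.3 × (9.87 - 5.7) = -9.591%, loss ≈ 21383 × 9.591/100 ≈ 2051.
Year 2002: gap = -2.3 × (6.53 - 5.7) = -1.909%, loss ≈ 21383 × 1.909/100 ≈ 408.
Year 2003: gap = -2.3 × (9.94 - 5.7) = -9.752%, loss ≈ 21383 × 9.752/100 ≈ 2085.
Year 2004: gap = -2.3 × (6.51 - 5.7) = -1.863%, loss ≈ 21383 × 1.863/100 ≈ 398.
Total lost output = 1171 + 2051 + 408 + 2085 + 398 = 6113 billion.

€6,113 billion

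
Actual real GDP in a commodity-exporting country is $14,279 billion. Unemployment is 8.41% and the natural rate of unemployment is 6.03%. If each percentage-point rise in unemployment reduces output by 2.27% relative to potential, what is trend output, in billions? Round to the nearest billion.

Unemployment gap = 8.41 - 6.03 = 2.38 points, so output gap = -2.27 × 2.38 = -5.4026%.
Since Y = Y* × (1 + gap/100), Y* = 14279/0.945974 ≈ 15094 billion.

$15,094 billion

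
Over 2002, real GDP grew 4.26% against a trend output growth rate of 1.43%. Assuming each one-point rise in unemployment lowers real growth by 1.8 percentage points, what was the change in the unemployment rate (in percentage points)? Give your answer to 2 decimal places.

-1.57 percentage points

Growth-rate Okun's law: g_Y = g_Y* - β × Δu, so Δu = (g_Y* - g_Y)/β.
Δu = (1.43 - 4.26)/1.8 = -2.83/1.8 = -1.57 percentage points.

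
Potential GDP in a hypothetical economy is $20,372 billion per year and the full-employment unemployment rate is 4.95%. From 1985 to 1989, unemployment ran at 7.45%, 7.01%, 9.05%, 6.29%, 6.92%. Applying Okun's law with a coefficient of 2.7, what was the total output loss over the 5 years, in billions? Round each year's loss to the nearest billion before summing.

Year 1985: gap = -2.7 × (7.45 - 4.95) = -6.75%, loss ≈ 20372 × 6.75/100 ≈ 1375.
Year 1986: gap = -2.7 × (7.01 - 4.95) = -5.562%, loss ≈ 20372 × 5.562/100 ≈ 1133.
Year 1987: gap = -2.7 × (9.05 - 4.95) = -11.07%, loss ≈ 20372 × 11.07/100 ≈ 2255.
Year 1988: gap = -2.7 × (6.29 - 4.95) = -3.618%, loss ≈ 20372 × 3.618/100 ≈ 737.
Year 1989: gap = -2.7 × (6.92 - 4.95) = -5.319%, loss ≈ 20372 × 5.319/100 ≈ 1084.
Total lost output = 1375 + 1133 + 2255 + 737 + 1084 = 6584 billion.

$6,584 billion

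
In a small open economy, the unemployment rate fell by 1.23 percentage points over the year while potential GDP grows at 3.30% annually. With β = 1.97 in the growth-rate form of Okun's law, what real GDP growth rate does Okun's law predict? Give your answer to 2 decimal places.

5.72%

Growth-rate Okun's law: g_Y = g_Y* - β × Δu.
g_Y = 3.30 - 1.97 × (-1.23) = 3.3 + 2.4231 = 5.7231%, i.e. 5.72% to 2 d.p.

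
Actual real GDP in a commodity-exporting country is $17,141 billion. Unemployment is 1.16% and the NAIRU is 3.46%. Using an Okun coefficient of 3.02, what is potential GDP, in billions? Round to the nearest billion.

Unemployment gap = 1.16 - 3.46 = -2.3 points, so output gap = -3.02 × (-2.3) = 6.946%.
Since Y = Y* × (1 + gap/100), Y* = 17141/1.06946 ≈ 16028 billion.

$16,028 billion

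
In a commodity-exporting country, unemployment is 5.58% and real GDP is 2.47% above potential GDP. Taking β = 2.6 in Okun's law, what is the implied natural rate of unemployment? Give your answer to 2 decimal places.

6.53%

From Okun's law, u - u* = -(output gap)/β = -(2.47)/2.6 = -0.95 points.
So u* = 5.58 + 0.95 = 6.53%.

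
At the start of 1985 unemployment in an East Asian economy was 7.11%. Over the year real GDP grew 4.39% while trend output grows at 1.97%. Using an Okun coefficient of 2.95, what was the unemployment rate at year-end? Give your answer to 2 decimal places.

Growth-rate Okun's law: g_Y = g_Y* - β × Δu, so Δu = (g_Y* - g_Y)/β.
Δu = (1.97 - 4.39)/2.95 = -2.42/2.95 = -0.82 percentage points.
Year-end unemployment = 7.11 - 0.82 = 6.29%.

6.29%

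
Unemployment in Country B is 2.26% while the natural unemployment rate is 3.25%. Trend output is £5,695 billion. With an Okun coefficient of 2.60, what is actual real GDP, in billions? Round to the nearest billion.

Unemployment gap = 2.26 - 3.25 = -0.99 points, so the output gap is -2.6 × (-0.99) = 2.574%.
Actual GDP = 5695 × (1 + 2.574/100) = 5695 × 1.02574 ≈ 5842 billion.

£5,842 billion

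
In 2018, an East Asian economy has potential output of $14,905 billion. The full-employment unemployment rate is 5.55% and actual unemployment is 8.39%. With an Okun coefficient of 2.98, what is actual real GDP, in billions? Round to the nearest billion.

Unemployment gap = 8.39 - 5.55 = 2.84 points, so the output gap is -2.98 × 2.84 = -8.4632%.
Actual GDP = 14905 × (1 - 8.4632/100) = 14905 × 0.915368 ≈ 13644 billion.

$13,644 billion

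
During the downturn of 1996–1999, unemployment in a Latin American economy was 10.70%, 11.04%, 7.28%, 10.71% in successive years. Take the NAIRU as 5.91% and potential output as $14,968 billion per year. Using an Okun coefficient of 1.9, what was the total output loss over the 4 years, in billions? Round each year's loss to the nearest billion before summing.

$4,576 billion

Year 1996: gap = -1.9 × (10.7 - 5.91) = -9.101%, loss ≈ 14968 × 9.101/100 ≈ 1362.
Year 1997: gap = -1.9 × (11.04 - 5.91) = -9.747%, loss ≈ 14968 × 9.747/100 ≈ 1459.
Year 1998: gap = -1.9 × (7.28 - 5.91) = -2.603%, loss ≈ 14968 × 2.603/100 ≈ 390.
Year 1999: gap = -1.9 × (10.71 - 5.91) = -9.12%, loss ≈ 14968 × 9.12/100 ≈ 1365.
Total lost output = 1362 + 1459 + 390 + 1365 = 4576 billion.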